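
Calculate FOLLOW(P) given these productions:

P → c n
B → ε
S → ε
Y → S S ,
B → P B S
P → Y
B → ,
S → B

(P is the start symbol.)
P is the start symbol, so $ ∈ FOLLOW(P).
In B → P B S: P is followed by B S, add FIRST(B S) \ {ε} = { ',', 'c' }
  B S is nullable, so also add FOLLOW(B)

The FOLLOW sets referred to above (computed the same way, to a fixed point):
  FOLLOW(B) = { ',', 'c' }

Taking the union: FOLLOW(P) = { $, ',', 'c' }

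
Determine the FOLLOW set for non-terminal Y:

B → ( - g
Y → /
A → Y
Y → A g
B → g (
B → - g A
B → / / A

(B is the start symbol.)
To compute FOLLOW(Y), find every occurrence of Y on a right-hand side N → α Y β: add FIRST(β) \ {ε}, and if β is empty or nullable also add FOLLOW(N). Iterate to a fixed point.

In A → Y: Y is at the end, add FOLLOW(A)

The FOLLOW sets referred to above (computed the same way, to a fixed point):
  FOLLOW(A) = { $, 'g' }

Taking the union: FOLLOW(Y) = { $, 'g' }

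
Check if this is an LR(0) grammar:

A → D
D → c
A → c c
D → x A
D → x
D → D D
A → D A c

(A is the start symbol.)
No. Shift-reduce conflict between [A → D .] and [A → . c c]

A grammar is LR(0) if no state in the canonical LR(0) collection has:
  - both a shift item (dot before a terminal) and a complete item (shift-reduce conflict), or
  - two or more complete items (reduce-reduce conflict; the accept item [A' → A .] counts as a complete item here).

Augment with A' → A and build the canonical LR(0) collection (I0 = CLOSURE({[A' → . A]}), then GOTO on every symbol after a dot until no new states appear). It has 10 states:
  I0: { [A → . D A c], [A → . D], [A → . c c], [A' → . A], [D → . D D], [D → . c], [D → . x A], [D → . x] }  — shift
  I1: { [A' → A .] }  — accept
  I2: { [A → . D A c], [A → . D], [A → . c c], [A → D . A c], [A → D .], [D → . D D], [D → . c], [D → . x A], [D → . x], [D → D . D] }  — shift, reduce
  I3: { [A → c . c], [D → c .] }  — shift, reduce
  I4: { [A → . D A c], [A → . D], [A → . c c], [D → . D D], [D → . c], [D → . x A], [D → . x], [D → x . A], [D → x .] }  — shift, reduce
  I5: { [D → x A .] }  — reduce
  I6: { [A → c c .] }  — reduce
  I7: { [A → D A . c] }  — shift
  I8: { [A → . D A c], [A → . D], [A → . c c], [A → D . A c], [A → D .], [D → . D D], [D → . c], [D → . x A], [D → . x], [D → D . D], [D → D D .] }  — shift, 2 reduces
  I9: { [A → D A c .] }  — reduce

Conflict in state I2:
  Shift-reduce conflict between [A → D .] and [A → . c c]
So the grammar is NOT LR(0).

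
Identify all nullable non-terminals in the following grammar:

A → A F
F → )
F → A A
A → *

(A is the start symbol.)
None

A non-terminal is nullable if it can derive ε (the empty string): either it has an ε-production, or it has a production whose right-hand side consists entirely of nullable non-terminals.

There are no ε-productions, so no non-terminal can derive ε.
No non-terminals are nullable.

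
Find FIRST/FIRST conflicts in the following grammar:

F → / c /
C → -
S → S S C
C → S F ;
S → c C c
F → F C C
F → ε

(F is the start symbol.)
Yes. F → '/' c '/' / F → F C C on { '/' }; S → S S C / S → c C c on { 'c' }

FIRST sets of the non-terminals at (or reachable through a nullable prefix from) the front of some alternative:
  FIRST(F) = { '-', '/', 'c', ε }
  FIRST(C) = { '-', 'c' }
  FIRST(S) = { 'c' }

Productions for F:
  F → / c /: FIRST = { '/' }
  F → F C C: FIRST = { '-', '/', 'c' }
  F → ε: FIRST = { ε }
Productions for C:
  C → -: FIRST = { '-' }
  C → S F ;: FIRST = { 'c' }
Productions for S:
  S → S S C: FIRST = { 'c' }
  S → c C c: FIRST = { 'c' }

Conflict for F: F → / c / and F → F C C
  Overlap: { '/' }
Conflict for S: S → S S C and S → c C c
  Overlap: { 'c' }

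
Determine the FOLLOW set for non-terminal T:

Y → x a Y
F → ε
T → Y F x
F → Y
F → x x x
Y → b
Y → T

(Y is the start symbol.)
{ $, 'b', 'x' }

To compute FOLLOW(T), find every occurrence of T on a right-hand side N → α T β: add FIRST(β) \ {ε}, and if β is empty or nullable also add FOLLOW(N). Iterate to a fixed point.

In Y → T: T is at the end, add FOLLOW(Y)

The FOLLOW sets referred to above (computed the same way, to a fixed point):
  FOLLOW(Y) = { $, 'b', 'x' }

Taking the union: FOLLOW(T) = { $, 'b', 'x' }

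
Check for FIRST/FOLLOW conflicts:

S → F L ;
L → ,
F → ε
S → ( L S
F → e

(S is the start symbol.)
Nullable non-terminals: F.

F: nullable alternative(s) F → ε; FOLLOW(F) = { ',' }
  F → ε: FIRST \ {ε} = { } — this is the only nullable alternative, skip
  F → e: FIRST \ {ε} = { 'e' } — disjoint from FOLLOW(F)

L, S have no nullable alternative, so no FIRST/FOLLOW check is needed there.

No FIRST/FOLLOW conflicts found.

Answer: No FIRST/FOLLOW conflicts.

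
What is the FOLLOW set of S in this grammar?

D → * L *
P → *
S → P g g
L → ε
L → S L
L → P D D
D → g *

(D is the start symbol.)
{ '*' }

To compute FOLLOW(S), find every occurrence of S on a right-hand side N → α S β: add FIRST(β) \ {ε}, and if β is empty or nullable also add FOLLOW(N). Iterate to a fixed point.

In L → S L: S is followed by L, add FIRST(L) \ {ε} = { '*' }
  L is nullable, so also add FOLLOW(L)

The FOLLOW sets referred to above (computed the same way, to a fixed point):
  FOLLOW(L) = { '*' }

Taking the union: FOLLOW(S) = { '*' }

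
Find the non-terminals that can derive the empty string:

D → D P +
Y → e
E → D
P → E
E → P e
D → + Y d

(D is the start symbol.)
None

A non-terminal is nullable if it can derive ε (the empty string): either it has an ε-production, or it has a production whose right-hand side consists entirely of nullable non-terminals.

There are no ε-productions, so no non-terminal can derive ε.
No non-terminals are nullable.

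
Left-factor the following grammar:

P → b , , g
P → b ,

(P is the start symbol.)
P → b , P'
P' → , g
P' → ε

Left-factoring transforms A → αβ₁ | αβ₂ into A → αA' and A' → β₁ | β₂
(α is the longest common prefix among the alternatives). Repeat until
no nonterminal has two alternatives with a common prefix.

Round 1: P has alternatives sharing prefix 'b ,'. Introduce P': P → b , P'
  Add: P' → , g
  Add: P' → ε

No remaining common prefixes — done.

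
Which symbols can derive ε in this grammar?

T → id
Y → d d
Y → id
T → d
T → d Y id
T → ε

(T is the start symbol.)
{ 'T' }

A non-terminal is nullable if it can derive ε (the empty string): either it has an ε-production, or it has a production whose right-hand side consists entirely of nullable non-terminals.

ε-productions: T → ε
So T is immediately nullable.
No further non-terminal can be added: every production for the remaining non-terminals contains a terminal or a non-nullable non-terminal.
Nullable = { 'T' }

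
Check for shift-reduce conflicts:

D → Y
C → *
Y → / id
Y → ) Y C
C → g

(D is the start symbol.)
A shift-reduce conflict occurs when an LR(0) state has both:
  - a complete (reduce) item [A → α .] (dot at the end), and
  - a shift item [B → β . c γ] (dot before a terminal).

Augment with D' → D and build the canonical LR(0) collection (I0 = CLOSURE({[D' → . D]}), then GOTO on every symbol after a dot until no new states appear). It has 10 states:
  I0: { [D → . Y], [D' → . D], [Y → . ) Y C], [Y → . / id] }  — shift
  I1: { [Y → ) . Y C], [Y → . ) Y C], [Y → . / id] }  — shift
  I2: { [Y → / . id] }  — shift
  I3: { [D' → D .] }  — accept
  I4: { [D → Y .] }  — reduce
  I5: { [Y → / id .] }  — reduce
  I6: { [C → . *], [C → . g], [Y → ) Y . C] }  — shift
  I7: { [C → * .] }  — reduce
  I8: { [Y → ) Y C .] }  — reduce
  I9: { [C → g .] }  — reduce

No state contains both a complete item and a shift item.

Answer: No shift-reduce conflicts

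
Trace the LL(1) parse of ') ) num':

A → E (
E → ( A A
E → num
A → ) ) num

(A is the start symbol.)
Stack is shown with the top on the left.

Stack      Input      Action
----------------------------
A $        ) ) num $  output A → ) ) num
) ) num $  ) ) num $  match ')'
) num $    ) num $    match ')'
num $      num $      match 'num'
$          $          accept

The string is accepted.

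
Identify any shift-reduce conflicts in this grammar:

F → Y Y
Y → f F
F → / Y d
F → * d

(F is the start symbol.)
No shift-reduce conflicts

A shift-reduce conflict occurs when an LR(0) state has both:
  - a complete (reduce) item [A → α .] (dot at the end), and
  - a shift item [B → β . c γ] (dot before a terminal).

Augment with F' → F and build the canonical LR(0) collection (I0 = CLOSURE({[F' → . F]}), then GOTO on every symbol after a dot until no new states appear). It has 11 states:
  I0: { [F → . * d], [F → . / Y d], [F → . Y Y], [F' → . F], [Y → . f F] }  — shift
  I1: { [F → * . d] }  — shift
  I2: { [F → / . Y d], [Y → . f F] }  — shift
  I3: { [F' → F .] }  — accept
  I4: { [F → Y . Y], [Y → . f F] }  — shift
  I5: { [F → . * d], [F → . / Y d], [F → . Y Y], [Y → . f F], [Y → f . F] }  — shift
  I6: { [Y → f F .] }  — reduce
  I7: { [F → Y Y .] }  — reduce
  I8: { [F → / Y . d] }  — shift
  I9: { [F → / Y d .] }  — reduce
  I10: { [F → * d .] }  — reduce

No state contains both a complete item and a shift item.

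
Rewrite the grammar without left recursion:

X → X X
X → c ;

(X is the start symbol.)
X → c ; X'
X' → X X'
X' → ε

X is directly left-recursive. The standard transformation for
  A → A α₁ | ... | A α_m | β₁ | ... | β_n
is
  A  → β₁ A' | ... | β_n A'
  A' → α₁ A' | ... | α_m A' | ε

X → c ; becomes X → c ; X'
X → X X becomes X' → X X'
Add X' → ε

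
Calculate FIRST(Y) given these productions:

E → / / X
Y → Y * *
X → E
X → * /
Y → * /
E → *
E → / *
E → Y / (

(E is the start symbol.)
{ '*' }

From Y → Y * *:
  - Y is the symbol being defined: contributes nothing new
    Y is not nullable, so stop
From Y → * /:
  - '*' is a terminal: add '*' and stop

Collecting: FIRST(Y) = { '*' }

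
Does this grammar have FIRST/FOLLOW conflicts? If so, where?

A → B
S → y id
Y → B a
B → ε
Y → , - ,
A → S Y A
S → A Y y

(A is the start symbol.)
Yes. A → S Y A with FOLLOW(A) on { ',', 'a' }

A FIRST/FOLLOW conflict occurs when a non-terminal N has a nullable alternative N → β (β ⇒* ε) and another alternative N → α with FIRST(α) ∩ FOLLOW(N) ≠ ∅: on such a lookahead the parser cannot decide between expanding α and letting N vanish via β.

Nullable non-terminals: A, B.
FIRST sets used below: FIRST(B) = { ε }, FIRST(S) = { ',', 'a', 'y' }

A: nullable alternative(s) A → B; FOLLOW(A) = { $, ',', 'a' }
  A → B: FIRST \ {ε} = { } — this is the only nullable alternative, skip
  A → S Y A: FIRST \ {ε} = { ',', 'a', 'y' } — overlaps FOLLOW(A) on { ',', 'a' }: CONFLICT
B has a nullable alternative but only one production, so nothing to check.

S, Y have no nullable alternative, so no FIRST/FOLLOW check is needed there.

So the grammar has 1 FIRST/FOLLOW conflict (marked CONFLICT above).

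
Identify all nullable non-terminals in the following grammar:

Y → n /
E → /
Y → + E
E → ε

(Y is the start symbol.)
A non-terminal is nullable if it can derive ε (the empty string): either it has an ε-production, or it has a production whose right-hand side consists entirely of nullable non-terminals.

ε-productions: E → ε
So E is immediately nullable.
No further non-terminal can be added: every production for the remaining non-terminals contains a terminal or a non-nullable non-terminal.
Nullable = { 'E' }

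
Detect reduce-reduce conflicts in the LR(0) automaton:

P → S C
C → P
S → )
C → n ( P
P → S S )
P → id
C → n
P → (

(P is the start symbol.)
Augment with P' → P and build the canonical LR(0) collection (I0 = CLOSURE({[P' → . P]}), then GOTO on every symbol after a dot until no new states appear). It has 13 states:
  I0: { [P → . (], [P → . S C], [P → . S S )], [P → . id], [P' → . P], [S → . )] }  — shift
  I1: { [P → ( .] }  — reduce
  I2: { [S → ) .] }  — reduce
  I3: { [P' → P .] }  — accept
  I4: { [C → . P], [C → . n ( P], [C → . n], [P → . (], [P → . S C], [P → . S S )], [P → . id], [P → S . C], [P → S . S )], [S → . )] }  — shift
  I5: { [P → id .] }  — reduce
  I6: { [P → S C .] }  — reduce
  I7: { [C → P .] }  — reduce
  I8: { [C → . P], [C → . n ( P], [C → . n], [P → . (], [P → . S C], [P → . S S )], [P → . id], [P → S . C], [P → S . S )], [P → S S . )], [S → . )] }  — shift
  I9: { [C → n . ( P], [C → n .] }  — shift, reduce
  I10: { [C → n ( . P], [P → . (], [P → . S C], [P → . S S )], [P → . id], [S → . )] }  — shift
  I11: { [C → n ( P .] }  — reduce
  I12: { [P → S S ) .], [S → ) .] }  — 2 reduces

I12 contains complete items [P → S S ) .], [S → ) .] — reduce-reduce conflict.

Answer: Yes — I12: [P → S S ) .] vs [S → ) .]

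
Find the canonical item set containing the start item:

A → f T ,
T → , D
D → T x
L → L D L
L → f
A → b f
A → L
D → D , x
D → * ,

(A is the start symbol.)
First, augment the grammar with A' → A
I₀ = CLOSURE({ [A' → . A] }):
  [A' → . A] has the dot before A: add [A → . f T ,], [A → . b f], [A → . L]
  [A → . L] has the dot before L: add [L → . L D L], [L → . f]
No further items can be added.

I₀ = { [A → . L], [A → . b f], [A → . f T ,], [A' → . A], [L → . L D L], [L → . f] }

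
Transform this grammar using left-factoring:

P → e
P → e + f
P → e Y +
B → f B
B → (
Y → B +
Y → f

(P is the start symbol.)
P → e P'
P' → ε
P' → + f
P' → Y +
B → f B
B → (
Y → B +
Y → f

Left-factoring transforms A → αβ₁ | αβ₂ into A → αA' and A' → β₁ | β₂
(α is the longest common prefix among the alternatives). Repeat until
no nonterminal has two alternatives with a common prefix.

Round 1: P has alternatives sharing prefix 'e'. Introduce P': P → e P'
  Add: P' → ε
  Add: P' → + f
  Add: P' → Y +

No remaining common prefixes — done.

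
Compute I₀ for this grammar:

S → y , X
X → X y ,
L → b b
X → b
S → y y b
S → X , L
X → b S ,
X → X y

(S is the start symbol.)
{ [S → . X , L], [S → . y , X], [S → . y y b], [S' → . S], [X → . X y ,], [X → . X y], [X → . b S ,], [X → . b] }

First, augment the grammar with S' → S
I₀ = CLOSURE({ [S' → . S] }):
  [S' → . S] has the dot before S: add [S → . y , X], [S → . y y b], [S → . X , L]
  [S → . X , L] has the dot before X: add [X → . X y ,], [X → . b], [X → . b S ,], [X → . X y]
No further items can be added.

I₀ = { [S → . X , L], [S → . y , X], [S → . y y b], [S' → . S], [X → . X y ,], [X → . X y], [X → . b S ,], [X → . b] }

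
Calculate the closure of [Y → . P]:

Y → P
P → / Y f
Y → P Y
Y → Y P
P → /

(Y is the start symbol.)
To compute CLOSURE, for each item [A → α.Bβ] where B is a non-terminal, add [B → .γ] for all productions B → γ; repeat for the newly added items until nothing changes.

Start with: [Y → . P]
  [Y → . P] has the dot before P: add [P → . / Y f], [P → . /]
No further items can be added.

CLOSURE = { [P → . / Y f], [P → . /], [Y → . P] }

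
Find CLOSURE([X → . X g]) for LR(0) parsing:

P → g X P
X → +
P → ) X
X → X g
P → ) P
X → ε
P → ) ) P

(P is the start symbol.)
{ [X → . +], [X → . X g], [X → .] }

To compute CLOSURE, for each item [A → α.Bβ] where B is a non-terminal, add [B → .γ] for all productions B → γ; repeat for the newly added items until nothing changes.

Start with: [X → . X g]
  [X → . X g] has the dot before X: add [X → . +], [X → .]
No further items can be added.

CLOSURE = { [X → . +], [X → . X g], [X → .] }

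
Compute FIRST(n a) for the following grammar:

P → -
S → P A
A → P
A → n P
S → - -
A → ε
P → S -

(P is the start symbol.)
To compute FIRST(n a), process the symbols left to right:
Symbol n is a terminal. Add 'n' and stop.
FIRST(n a) = { 'n' }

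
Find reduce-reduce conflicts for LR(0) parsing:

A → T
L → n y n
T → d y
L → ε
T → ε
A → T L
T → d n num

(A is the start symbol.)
Yes — I2: [A → T .] vs [L → .]

A reduce-reduce conflict occurs when an LR(0) state has two complete items [A → α .] and [B → β .] — both call for a reduction, and with no lookahead the parser cannot choose between them.

Augment with A' → A and build the canonical LR(0) collection (I0 = CLOSURE({[A' → . A]}), then GOTO on every symbol after a dot until no new states appear). It has 11 states:
  I0: { [A → . T L], [A → . T], [A' → . A], [T → . d n num], [T → . d y], [T → .] }  — shift, reduce
  I1: { [A' → A .] }  — accept
  I2: { [A → T . L], [A → T .], [L → . n y n], [L → .] }  — shift, 2 reduces
  I3: { [T → d . n num], [T → d . y] }  — shift
  I4: { [T → d n . num] }  — shift
  I5: { [T → d y .] }  — reduce
  I6: { [T → d n num .] }  — reduce
  I7: { [A → T L .] }  — reduce
  I8: { [L → n . y n] }  — shift
  I9: { [L → n y . n] }  — shift
  I10: { [L → n y n .] }  — reduce

I2 contains complete items [A → T .], [L → .] — reduce-reduce conflict.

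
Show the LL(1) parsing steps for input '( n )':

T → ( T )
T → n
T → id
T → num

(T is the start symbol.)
LL(1) parsing maintains a stack (initially the start symbol over $) and the input. At each step: if the stack top is a terminal, match it against the current input token; if it is a non-terminal N, replace it with the RHS of M[N, lookahead] (the unique production whose predict set contains the lookahead).

Stack is shown with the top on the left.

Stack    Input    Action
------------------------
T $      ( n ) $  output T → ( T )
( T ) $  ( n ) $  match '('
T ) $    n ) $    output T → n
n ) $    n ) $    match 'n'
) $      ) $      match ')'
$        $        accept

The string is accepted.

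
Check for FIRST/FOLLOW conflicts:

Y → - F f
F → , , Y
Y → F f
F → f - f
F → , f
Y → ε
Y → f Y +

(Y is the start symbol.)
A FIRST/FOLLOW conflict occurs when a non-terminal N has a nullable alternative N → β (β ⇒* ε) and another alternative N → α with FIRST(α) ∩ FOLLOW(N) ≠ ∅: on such a lookahead the parser cannot decide between expanding α and letting N vanish via β.

Nullable non-terminals: Y.
FIRST sets used below: FIRST(F) = { ',', 'f' }

Y: nullable alternative(s) Y → ε; FOLLOW(Y) = { $, '+', 'f' }
  Y → - F f: FIRST \ {ε} = { '-' } — disjoint from FOLLOW(Y)
  Y → F f: FIRST \ {ε} = { ',', 'f' } — overlaps FOLLOW(Y) on { 'f' }: CONFLICT
  Y → ε: FIRST \ {ε} = { } — this is the only nullable alternative, skip
  Y → f Y +: FIRST \ {ε} = { 'f' } — overlaps FOLLOW(Y) on { 'f' }: CONFLICT

F has no nullable alternative, so no FIRST/FOLLOW check is needed there.

So the grammar has 2 FIRST/FOLLOW conflicts (marked CONFLICT above).

Answer: Yes. Y → F f with FOLLOW(Y) on { 'f' }; Y → f Y '+' with FOLLOW(Y) on { 'f' }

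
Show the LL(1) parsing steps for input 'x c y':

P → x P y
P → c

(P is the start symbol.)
LL(1) parsing maintains a stack (initially the start symbol over $) and the input. At each step: if the stack top is a terminal, match it against the current input token; if it is a non-terminal N, replace it with the RHS of M[N, lookahead] (the unique production whose predict set contains the lookahead).

Stack is shown with the top on the left.

Stack    Input    Action
------------------------
P $      x c y $  output P → x P y
x P y $  x c y $  match 'x'
P y $    c y $    output P → c
c y $    c y $    match 'c'
y $      y $      match 'y'
$        $        accept

The string is accepted.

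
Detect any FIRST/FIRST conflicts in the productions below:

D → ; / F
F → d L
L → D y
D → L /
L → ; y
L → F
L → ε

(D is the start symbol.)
FIRST sets of the non-terminals at (or reachable through a nullable prefix from) the front of some alternative:
  FIRST(L) = { '/', ';', 'd', ε }
  FIRST(D) = { '/', ';', 'd' }
  FIRST(F) = { 'd' }

Productions for D:
  D → ; / F: FIRST = { ';' }
  D → L /: FIRST = { '/', ';', 'd' }
Productions for L:
  L → D y: FIRST = { '/', ';', 'd' }
  L → ; y: FIRST = { ';' }
  L → F: FIRST = { 'd' }
  L → ε: FIRST = { ε }
F has only one production, so no FIRST/FIRST conflict is possible there.

Conflict for D: D → ; / F and D → L /
  Overlap: { ';' }
Conflict for L: L → D y and L → ; y
  Overlap: { ';' }
Conflict for L: L → D y and L → F
  Overlap: { 'd' }

Answer: Yes. D → ';' '/' F / D → L '/' on { ';' }; L → D y / L → ';' y on { ';' }; L → D y / L → F on { 'd' }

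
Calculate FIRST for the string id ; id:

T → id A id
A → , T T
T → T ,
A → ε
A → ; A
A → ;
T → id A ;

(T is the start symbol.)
To compute FIRST(id ; id), process the symbols left to right:
Symbol id is a terminal. Add 'id' and stop.
FIRST(id ; id) = { 'id' }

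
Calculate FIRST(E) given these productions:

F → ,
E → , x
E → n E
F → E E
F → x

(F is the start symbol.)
{ ',', 'n' }

From E → , x:
  - ',' is a terminal: add ',' and stop
From E → n E:
  - n is a terminal: add 'n' and stop

Collecting: FIRST(E) = { ',', 'n' }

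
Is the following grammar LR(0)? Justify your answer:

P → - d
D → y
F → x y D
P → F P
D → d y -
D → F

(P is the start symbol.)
Yes, the grammar is LR(0)

A grammar is LR(0) if no state in the canonical LR(0) collection has:
  - both a shift item (dot before a terminal) and a complete item (shift-reduce conflict), or
  - two or more complete items (reduce-reduce conflict; the accept item [P' → P .] counts as a complete item here).

Augment with P' → P and build the canonical LR(0) collection (I0 = CLOSURE({[P' → . P]}), then GOTO on every symbol after a dot until no new states appear). It has 14 states:
  I0: { [F → . x y D], [P → . - d], [P → . F P], [P' → . P] }  — shift
  I1: { [P → - . d] }  — shift
  I2: { [F → . x y D], [P → . - d], [P → . F P], [P → F . P] }  — shift
  I3: { [P' → P .] }  — accept
  I4: { [F → x . y D] }  — shift
  I5: { [D → . F], [D → . d y -], [D → . y], [F → . x y D], [F → x y . D] }  — shift
  I6: { [F → x y D .] }  — reduce
  I7: { [D → F .] }  — reduce
  I8: { [D → d . y -] }  — shift
  I9: { [D → y .] }  — reduce
  I10: { [D → d y . -] }  — shift
  I11: { [D → d y - .] }  — reduce
  I12: { [P → F P .] }  — reduce
  I13: { [P → - d .] }  — reduce

Every state is either a pure shift/goto state or contains exactly one complete item and nothing to shift — no conflicts. The grammar is LR(0).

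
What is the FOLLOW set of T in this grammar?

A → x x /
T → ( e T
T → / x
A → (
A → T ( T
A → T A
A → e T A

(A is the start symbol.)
{ $, '(', '/', 'e', 'x' }

To compute FOLLOW(T), find every occurrence of T on a right-hand side N → α T β: add FIRST(β) \ {ε}, and if β is empty or nullable also add FOLLOW(N). Iterate to a fixed point.

In T → ( e T: T is at the end; this adds FOLLOW(T) to itself — nothing new
In A → T ( T: T is followed by '(' T, add FIRST('(' T) \ {ε} = { '(' }
In A → T ( T: T is at the end, add FOLLOW(A)
In A → T A: T is followed by A, add FIRST(A) \ {ε} = { '(', '/', 'e', 'x' }
In A → e T A: T is followed by A, add FIRST(A) \ {ε} = { '(', '/', 'e', 'x' }

The FOLLOW sets referred to above (computed the same way, to a fixed point):
  FOLLOW(A) = { $ }

Taking the union: FOLLOW(T) = { $, '(', '/', 'e', 'x' }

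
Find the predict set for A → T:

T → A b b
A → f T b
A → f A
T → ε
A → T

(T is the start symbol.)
PREDICT(A → T) = (FIRST(RHS) \ {ε}) ∪ (FOLLOW(A) if ε ∈ FIRST(RHS), i.e. RHS ⇒* ε)
FIRST(T) = { 'b', 'f', ε }
FIRST(T) = { 'b', 'f', ε }
ε ∈ FIRST(T) (the right-hand side is nullable), so add FOLLOW(A) = { 'b' }
PREDICT(A → T) = { 'b', 'f' }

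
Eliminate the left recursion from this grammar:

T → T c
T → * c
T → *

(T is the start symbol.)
T → * c T'
T → * T'
T' → c T'
T' → ε

T is directly left-recursive. The standard transformation for
  A → A α₁ | ... | A α_m | β₁ | ... | β_n
is
  A  → β₁ A' | ... | β_n A'
  A' → α₁ A' | ... | α_m A' | ε

T → * c becomes T → * c T'
T → * becomes T → * T'
T → T c becomes T' → c T'
Add T' → ε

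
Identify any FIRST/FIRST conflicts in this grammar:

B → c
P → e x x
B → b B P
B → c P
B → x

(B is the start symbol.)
A FIRST/FIRST conflict occurs when two productions N → α and N → β for the same non-terminal have FIRST(α) ∩ FIRST(β) ≠ ∅ (with ε ∈ FIRST of a nullable right-hand side, so two nullable alternatives also conflict).

Productions for B:
  B → c: FIRST = { 'c' }
  B → b B P: FIRST = { 'b' }
  B → c P: FIRST = { 'c' }
  B → x: FIRST = { 'x' }
P has only one production, so no FIRST/FIRST conflict is possible there.

Conflict for B: B → c and B → c P
  Overlap: { 'c' }

Answer: Yes. B → c / B → c P on { 'c' }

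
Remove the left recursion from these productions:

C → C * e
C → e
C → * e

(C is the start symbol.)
C → e C'
C → * e C'
C' → * e C'
C' → ε

C is directly left-recursive. The standard transformation for
  A → A α₁ | ... | A α_m | β₁ | ... | β_n
is
  A  → β₁ A' | ... | β_n A'
  A' → α₁ A' | ... | α_m A' | ε

C → e becomes C → e C'
C → * e becomes C → * e C'
C → C * e becomes C' → * e C'
Add C' → ε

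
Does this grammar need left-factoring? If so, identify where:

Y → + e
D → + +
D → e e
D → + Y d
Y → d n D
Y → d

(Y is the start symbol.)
Yes, Y has productions with common prefix 'd'; D has productions with common prefix '+'

Left-factoring is needed when two productions for the same non-terminal
share a common prefix on the right-hand side.

Productions for Y:
  Y → + e
  Y → d n D
  Y → d
Productions for D:
  D → + +
  D → e e
  D → + Y d

Found common prefix 'd' in productions for Y
Found common prefix '+' in productions for D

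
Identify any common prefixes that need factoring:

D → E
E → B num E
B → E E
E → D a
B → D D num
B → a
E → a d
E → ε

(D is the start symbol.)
Left-factoring is needed when two productions for the same non-terminal
share a common prefix on the right-hand side.

Productions for E:
  E → B num E
  E → D a
  E → a d
  E → ε
Productions for B:
  B → E E
  B → D D num
  B → a

No common prefixes found.

Answer: No, left-factoring is not needed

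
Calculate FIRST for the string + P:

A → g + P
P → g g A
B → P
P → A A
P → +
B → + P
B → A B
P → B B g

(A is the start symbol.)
{ '+' }

To compute FIRST(+ P), process the symbols left to right:
Symbol + is a terminal. Add '+' and stop.
FIRST(+ P) = { '+' }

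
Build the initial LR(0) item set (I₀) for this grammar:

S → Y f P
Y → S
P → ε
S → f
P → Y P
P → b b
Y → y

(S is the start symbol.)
First, augment the grammar with S' → S
I₀ = CLOSURE({ [S' → . S] }):
  [S' → . S] has the dot before S: add [S → . Y f P], [S → . f]
  [S → . Y f P] has the dot before Y: add [Y → . S], [Y → . y]
No further items can be added.

I₀ = { [S → . Y f P], [S → . f], [S' → . S], [Y → . S], [Y → . y] }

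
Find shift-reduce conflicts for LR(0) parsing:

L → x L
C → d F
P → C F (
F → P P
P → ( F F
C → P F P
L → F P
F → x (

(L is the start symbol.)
Augment with L' → L and build the canonical LR(0) collection (I0 = CLOSURE({[L' → . L]}), then GOTO on every symbol after a dot until no new states appear). It has 21 states:
  I0: { [C → . P F P], [C → . d F], [F → . P P], [F → . x (], [L → . F P], [L → . x L], [L' → . L], [P → . ( F F], [P → . C F (] }  — shift
  I1: { [C → . P F P], [C → . d F], [F → . P P], [F → . x (], [P → ( . F F], [P → . ( F F], [P → . C F (] }  — shift
  I2: { [C → . P F P], [C → . d F], [F → . P P], [F → . x (], [P → . ( F F], [P → . C F (], [P → C . F (] }  — shift
  I3: { [C → . P F P], [C → . d F], [L → F . P], [P → . ( F F], [P → . C F (] }  — shift
  I4: { [L' → L .] }  — accept
  I5: { [C → . P F P], [C → . d F], [C → P . F P], [F → . P P], [F → . x (], [F → P . P], [P → . ( F F], [P → . C F (] }  — shift
  I6: { [C → . P F P], [C → . d F], [C → d . F], [F → . P P], [F → . x (], [P → . ( F F], [P → . C F (] }  — shift
  I7: { [C → . P F P], [C → . d F], [F → . P P], [F → . x (], [F → x . (], [L → . F P], [L → . x L], [L → x . L], [P → . ( F F], [P → . C F (] }  — shift
  I8: { [C → . P F P], [C → . d F], [F → . P P], [F → . x (], [F → x ( .], [P → ( . F F], [P → . ( F F], [P → . C F (] }  — shift, reduce
  I9: { [L → x L .] }  — reduce
  I10: { [C → . P F P], [C → . d F], [F → . P P], [F → . x (], [P → ( F . F], [P → . ( F F], [P → . C F (] }  — shift
  I11: { [F → x . (] }  — shift
  I12: { [F → x ( .] }  — reduce
  I13: { [P → ( F F .] }  — reduce
  I14: { [C → d F .] }  — reduce
  I15: { [C → . P F P], [C → . d F], [C → P F . P], [P → . ( F F], [P → . C F (] }  — shift
  I16: { [C → . P F P], [C → . d F], [C → P . F P], [F → . P P], [F → . x (], [F → P . P], [F → P P .], [P → . ( F F], [P → . C F (] }  — shift, reduce
  I17: { [C → . P F P], [C → . d F], [C → P . F P], [C → P F P .], [F → . P P], [F → . x (], [P → . ( F F], [P → . C F (] }  — shift, reduce
  I18: { [C → . P F P], [C → . d F], [C → P . F P], [F → . P P], [F → . x (], [L → F P .], [P → . ( F F], [P → . C F (] }  — shift, reduce
  I19: { [P → C F . (] }  — shift
  I20: { [P → C F ( .] }  — reduce

I8 contains reduce item [F → x ( .] and shift items [C → . d F], [F → . x (], [P → . ( F F] — shift-reduce conflict.
I16 contains reduce item [F → P P .] and shift items [C → . d F], [F → . x (], [P → . ( F F] — shift-reduce conflict.
I17 contains reduce item [C → P F P .] and shift items [C → . d F], [F → . x (], [P → . ( F F] — shift-reduce conflict.
I18 contains reduce item [L → F P .] and shift items [C → . d F], [F → . x (], [P → . ( F F] — shift-reduce conflict.

Answer: Yes — I8: [F → x ( .] vs [C → . d F]; I16: [F → P P .] vs [C → . d F]; I17: [C → P F P .] vs [C → . d F]; I18: [L → F P .] vs [C → . d F]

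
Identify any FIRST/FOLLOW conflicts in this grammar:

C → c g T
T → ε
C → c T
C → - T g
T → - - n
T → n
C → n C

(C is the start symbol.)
A FIRST/FOLLOW conflict occurs when a non-terminal N has a nullable alternative N → β (β ⇒* ε) and another alternative N → α with FIRST(α) ∩ FOLLOW(N) ≠ ∅: on such a lookahead the parser cannot decide between expanding α and letting N vanish via β.

Nullable non-terminals: T.

T: nullable alternative(s) T → ε; FOLLOW(T) = { $, 'g' }
  T → ε: FIRST \ {ε} = { } — this is the only nullable alternative, skip
  T → - - n: FIRST \ {ε} = { '-' } — disjoint from FOLLOW(T)
  T → n: FIRST \ {ε} = { 'n' } — disjoint from FOLLOW(T)

C has no nullable alternative, so no FIRST/FOLLOW check is needed there.

No FIRST/FOLLOW conflicts found.

Answer: No FIRST/FOLLOW conflicts.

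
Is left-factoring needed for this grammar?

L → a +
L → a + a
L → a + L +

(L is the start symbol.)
Yes, L has productions with common prefix 'a +'

Left-factoring is needed when two productions for the same non-terminal
share a common prefix on the right-hand side.

Productions for L:
  L → a +
  L → a + a
  L → a + L +

Found common prefix 'a +' in productions for L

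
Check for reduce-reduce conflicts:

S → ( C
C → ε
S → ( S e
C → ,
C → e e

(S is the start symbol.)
A reduce-reduce conflict occurs when an LR(0) state has two complete items [A → α .] and [B → β .] — both call for a reduction, and with no lookahead the parser cannot choose between them.

Augment with S' → S and build the canonical LR(0) collection (I0 = CLOSURE({[S' → . S]}), then GOTO on every symbol after a dot until no new states appear). It has 9 states:
  I0: { [S → . ( C], [S → . ( S e], [S' → . S] }  — shift
  I1: { [C → . ,], [C → . e e], [C → .], [S → ( . C], [S → ( . S e], [S → . ( C], [S → . ( S e] }  — shift, reduce
  I2: { [S' → S .] }  — accept
  I3: { [C → , .] }  — reduce
  I4: { [S → ( C .] }  — reduce
  I5: { [S → ( S . e] }  — shift
  I6: { [C → e . e] }  — shift
  I7: { [C → e e .] }  — reduce
  I8: { [S → ( S e .] }  — reduce

No state contains more than one complete item.

Answer: No reduce-reduce conflicts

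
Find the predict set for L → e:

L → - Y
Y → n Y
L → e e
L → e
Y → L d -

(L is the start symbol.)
PREDICT(L → e) = (FIRST(RHS) \ {ε}) ∪ (FOLLOW(L) if ε ∈ FIRST(RHS), i.e. RHS ⇒* ε)
FIRST(e) = { 'e' }
ε ∉ FIRST(e), so FOLLOW(L) is not added.
PREDICT(L → e) = { 'e' }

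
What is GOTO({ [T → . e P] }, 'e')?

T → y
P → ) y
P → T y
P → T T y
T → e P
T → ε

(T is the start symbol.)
GOTO(I, 'e') = CLOSURE({ [A → αX.β] : [A → α.Xβ] ∈ I, X = 'e' })

Items with dot before 'e', with the dot advanced:
  [T → . e P] → [T → e . P]
Closure of the advanced items:
  [T → e . P] has the dot before P: add [P → . ) y], [P → . T y], [P → . T T y]
  [P → . T y] has the dot before T: add [T → . y], [T → . e P], [T → .]

GOTO = { [P → . ) y], [P → . T T y], [P → . T y], [T → . e P], [T → . y], [T → .], [T → e . P] }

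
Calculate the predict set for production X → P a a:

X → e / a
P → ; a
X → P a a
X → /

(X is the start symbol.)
PREDICT(X → P a a) = (FIRST(RHS) \ {ε}) ∪ (FOLLOW(X) if ε ∈ FIRST(RHS), i.e. RHS ⇒* ε)
FIRST(P) = { ';' }
FIRST(P a a) = { ';' }
ε ∉ FIRST(P a a), so FOLLOW(X) is not added.
PREDICT(X → P a a) = { ';' }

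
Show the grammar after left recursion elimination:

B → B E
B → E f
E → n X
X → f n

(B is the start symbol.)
B → E f B'
B' → E B'
B' → ε
E → n X
X → f n

B is directly left-recursive. The standard transformation for
  A → A α₁ | ... | A α_m | β₁ | ... | β_n
is
  A  → β₁ A' | ... | β_n A'
  A' → α₁ A' | ... | α_m A' | ε

B → E f becomes B → E f B'
B → B E becomes B' → E B'
Add B' → ε

Productions for other non-terminals are unchanged:
  E → n X
  X → f n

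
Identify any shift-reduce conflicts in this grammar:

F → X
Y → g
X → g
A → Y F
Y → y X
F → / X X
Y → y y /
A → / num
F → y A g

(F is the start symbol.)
A shift-reduce conflict occurs when an LR(0) state has both:
  - a complete (reduce) item [A → α .] (dot at the end), and
  - a shift item [B → β . c γ] (dot before a terminal).

Augment with F' → F and build the canonical LR(0) collection (I0 = CLOSURE({[F' → . F]}), then GOTO on every symbol after a dot until no new states appear). It has 19 states:
  I0: { [F → . / X X], [F → . X], [F → . y A g], [F' → . F], [X → . g] }  — shift
  I1: { [F → / . X X], [X → . g] }  — shift
  I2: { [F' → F .] }  — accept
  I3: { [F → X .] }  — reduce
  I4: { [X → g .] }  — reduce
  I5: { [A → . / num], [A → . Y F], [F → y . A g], [Y → . g], [Y → . y X], [Y → . y y /] }  — shift
  I6: { [A → / . num] }  — shift
  I7: { [F → y A . g] }  — shift
  I8: { [A → Y . F], [F → . / X X], [F → . X], [F → . y A g], [X → . g] }  — shift
  I9: { [Y → g .] }  — reduce
  I10: { [X → . g], [Y → y . X], [Y → y . y /] }  — shift
  I11: { [Y → y X .] }  — reduce
  I12: { [Y → y y . /] }  — shift
  I13: { [Y → y y / .] }  — reduce
  I14: { [A → Y F .] }  — reduce
  I15: { [F → y A g .] }  — reduce
  I16: { [A → / num .] }  — reduce
  I17: { [F → / X . X], [X → . g] }  — shift
  I18: { [F → / X X .] }  — reduce

No state contains both a complete item and a shift item.

Answer: No shift-reduce conflicts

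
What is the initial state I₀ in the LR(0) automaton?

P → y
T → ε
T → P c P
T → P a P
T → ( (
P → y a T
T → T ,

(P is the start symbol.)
First, augment the grammar with P' → P
I₀ = CLOSURE({ [P' → . P] }):
  [P' → . P] has the dot before P: add [P → . y], [P → . y a T]
No further items can be added.

I₀ = { [P → . y a T], [P → . y], [P' → . P] }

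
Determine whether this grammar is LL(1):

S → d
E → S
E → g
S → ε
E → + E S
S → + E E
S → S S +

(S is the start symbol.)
No. Predict set conflict for S: { 'd' }

Relevant sets:
  FIRST(S) = { '+', 'd', ε }
  FOLLOW(S) = { $, '+', 'd', 'g' }
  FOLLOW(E) = { $, '+', 'd', 'g' }

For S:
  PREDICT(S → d) = { 'd' }
  PREDICT(S → ε) = { $, '+', 'd', 'g' }
  PREDICT(S → '+' E E) = { '+' }
  PREDICT(S → S S '+') = { '+', 'd' }
For E:
  PREDICT(E → S) = { $, '+', 'd', 'g' }
  PREDICT(E → g) = { 'g' }
  PREDICT(E → '+' E S) = { '+' }

Conflict found: Predict set conflict for S: { 'd' }
The grammar is NOT LL(1).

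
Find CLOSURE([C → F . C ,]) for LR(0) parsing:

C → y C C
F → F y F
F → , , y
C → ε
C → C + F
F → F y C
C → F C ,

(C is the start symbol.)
To compute CLOSURE, for each item [A → α.Bβ] where B is a non-terminal, add [B → .γ] for all productions B → γ; repeat for the newly added items until nothing changes.

Start with: [C → F . C ,]
  [C → F . C ,] has the dot before C: add [C → . y C C], [C → .], [C → . C + F], [C → . F C ,]
  [C → . F C ,] has the dot before F: add [F → . F y F], [F → . , , y], [F → . F y C]
No further items can be added.

CLOSURE = { [C → . C + F], [C → . F C ,], [C → . y C C], [C → .], [C → F . C ,], [F → . , , y], [F → . F y C], [F → . F y F] }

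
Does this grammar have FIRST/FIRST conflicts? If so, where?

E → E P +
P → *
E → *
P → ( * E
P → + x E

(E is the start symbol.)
A FIRST/FIRST conflict occurs when two productions N → α and N → β for the same non-terminal have FIRST(α) ∩ FIRST(β) ≠ ∅ (with ε ∈ FIRST of a nullable right-hand side, so two nullable alternatives also conflict).

FIRST sets of the non-terminals at (or reachable through a nullable prefix from) the front of some alternative:
  FIRST(E) = { '*' }

Productions for E:
  E → E P +: FIRST = { '*' }
  E → *: FIRST = { '*' }
Productions for P:
  P → *: FIRST = { '*' }
  P → ( * E: FIRST = { '(' }
  P → + x E: FIRST = { '+' }

Conflict for E: E → E P + and E → *
  Overlap: { '*' }

Answer: Yes. E → E P '+' / E → '*' on { '*' }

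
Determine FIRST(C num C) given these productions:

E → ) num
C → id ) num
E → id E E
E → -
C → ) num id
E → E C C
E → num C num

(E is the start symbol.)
FIRST sets of the non-terminals involved (from the grammar, by fixed-point iteration):
  FIRST(C) = { ')', 'id' }

To compute FIRST(C num C), process the symbols left to right:
Symbol C is a non-terminal. Add FIRST(C) \ {ε} = { ')', 'id' }
C is not nullable (ε ∉ FIRST(C)), so stop here.
FIRST(C num C) = { ')', 'id' }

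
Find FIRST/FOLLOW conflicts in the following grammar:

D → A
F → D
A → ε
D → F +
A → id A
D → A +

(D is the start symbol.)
A FIRST/FOLLOW conflict occurs when a non-terminal N has a nullable alternative N → β (β ⇒* ε) and another alternative N → α with FIRST(α) ∩ FOLLOW(N) ≠ ∅: on such a lookahead the parser cannot decide between expanding α and letting N vanish via β.

Nullable non-terminals: A, D, F.
FIRST sets used below: FIRST(A) = { 'id', ε }, FIRST(F) = { '+', 'id', ε }

A: nullable alternative(s) A → ε; FOLLOW(A) = { $, '+' }
  A → ε: FIRST \ {ε} = { } — this is the only nullable alternative, skip
  A → id A: FIRST \ {ε} = { 'id' } — disjoint from FOLLOW(A)

D: nullable alternative(s) D → A; FOLLOW(D) = { $, '+' }
  D → A: FIRST \ {ε} = { 'id' } — this is the only nullable alternative, skip
  D → F +: FIRST \ {ε} = { '+', 'id' } — overlaps FOLLOW(D) on { '+' }: CONFLICT
  D → A +: FIRST \ {ε} = { '+', 'id' } — overlaps FOLLOW(D) on { '+' }: CONFLICT
F has a nullable alternative but only one production, so nothing to check.

So the grammar has 2 FIRST/FOLLOW conflicts (marked CONFLICT above).

Answer: Yes. D → F '+' with FOLLOW(D) on { '+' }; D → A '+' with FOLLOW(D) on { '+' }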